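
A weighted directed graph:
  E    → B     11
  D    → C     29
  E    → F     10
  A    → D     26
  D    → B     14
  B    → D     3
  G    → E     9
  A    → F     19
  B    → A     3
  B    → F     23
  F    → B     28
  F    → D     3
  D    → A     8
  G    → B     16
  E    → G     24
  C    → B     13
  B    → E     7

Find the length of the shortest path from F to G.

48

Routes from F to G:
F-B-E-G: 28 + 7 + 24 = 59
F-D-C-B-E-G: 3 + 29 + 13 + 7 + 24 = 76
F-D-B-E-G: 3 + 14 + 7 + 24 = 48
The minimum is 48.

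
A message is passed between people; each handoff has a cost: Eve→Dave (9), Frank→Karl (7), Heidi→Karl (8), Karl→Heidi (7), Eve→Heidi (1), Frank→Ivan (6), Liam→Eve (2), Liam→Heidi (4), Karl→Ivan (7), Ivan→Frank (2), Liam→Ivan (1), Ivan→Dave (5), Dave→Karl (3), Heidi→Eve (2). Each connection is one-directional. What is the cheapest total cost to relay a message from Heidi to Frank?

17

Paths from Heidi to Frank:
Heidi-Karl-Ivan-Frank: 8 + 7 + 2 = 17
Heidi-Eve-Dave-Karl-Ivan-Frank: 2 + 9 + 3 + 7 + 2 = 23
The minimum is 17.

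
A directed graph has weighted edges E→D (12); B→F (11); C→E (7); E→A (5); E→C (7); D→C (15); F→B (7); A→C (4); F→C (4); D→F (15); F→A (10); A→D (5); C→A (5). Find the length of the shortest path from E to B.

32

Paths from E to B:
E - D - F - B: 12 + 15 + 7 = 34
E - A - D - F - B: 5 + 5 + 15 + 7 = 32
E - C - A - D - F - B: 7 + 5 + 5 + 15 + 7 = 39
The minimum is 32.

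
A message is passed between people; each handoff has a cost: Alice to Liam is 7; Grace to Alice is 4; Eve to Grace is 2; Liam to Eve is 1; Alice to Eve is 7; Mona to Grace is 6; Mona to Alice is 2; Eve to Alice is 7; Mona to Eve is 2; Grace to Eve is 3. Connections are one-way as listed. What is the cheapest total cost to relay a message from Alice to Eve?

Routes from Alice to Eve:
Alice - Liam - Eve: 7 + 1 = 8
Alice - Eve: 7
Shortest: 7.

7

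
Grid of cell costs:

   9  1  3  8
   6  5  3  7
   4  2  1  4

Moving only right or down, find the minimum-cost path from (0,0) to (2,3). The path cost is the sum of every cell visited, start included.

21

Path (0,0)→(0,1)→(0,2)→(1,2)→(2,2)→(2,3): 9 + 1 + 3 + 3 + 1 + 4 = 21.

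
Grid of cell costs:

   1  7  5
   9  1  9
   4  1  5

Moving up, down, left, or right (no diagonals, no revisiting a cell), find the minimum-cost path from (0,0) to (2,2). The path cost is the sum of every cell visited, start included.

15

Take [0,0] → [0,1] → [1,1] → [2,1] → [2,2] for a total of 1 + 7 + 1 + 1 + 5 = 15.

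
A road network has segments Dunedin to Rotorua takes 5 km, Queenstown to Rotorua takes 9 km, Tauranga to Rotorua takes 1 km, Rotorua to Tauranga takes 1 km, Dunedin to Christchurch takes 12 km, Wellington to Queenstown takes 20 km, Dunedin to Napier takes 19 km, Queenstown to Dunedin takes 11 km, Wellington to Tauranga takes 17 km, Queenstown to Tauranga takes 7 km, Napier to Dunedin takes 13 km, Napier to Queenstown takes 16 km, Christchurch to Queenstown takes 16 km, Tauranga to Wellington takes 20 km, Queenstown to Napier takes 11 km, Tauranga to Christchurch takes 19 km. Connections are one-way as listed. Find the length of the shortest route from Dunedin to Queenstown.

Candidate routes:
Dunedin→Rotorua→Tauranga→Christchurch→Queenstown: 5 + 1 + 19 + 16 = 41
Dunedin→Rotorua→Tauranga→Wellington→Queenstown: 5 + 1 + 20 + 20 = 46
Dunedin→Napier→Queenstown: 19 + 16 = 35
Dunedin→Christchurch→Queenstown: 12 + 16 = 28
Shortest: 28 km.

28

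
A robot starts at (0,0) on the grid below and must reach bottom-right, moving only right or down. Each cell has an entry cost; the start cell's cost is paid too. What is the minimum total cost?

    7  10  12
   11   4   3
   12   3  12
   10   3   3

Take (0,0) → (0,1) → (1,1) → (2,1) → (3,1) → (3,2) for a total of 7 + 10 + 4 + 3 + 3 + 3 = 30.
For comparison, the top-then-right route costs 47.

30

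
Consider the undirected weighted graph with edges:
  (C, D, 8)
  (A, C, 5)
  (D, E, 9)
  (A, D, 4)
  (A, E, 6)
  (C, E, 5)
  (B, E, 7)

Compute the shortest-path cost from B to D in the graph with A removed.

Candidate routes:
B → E → C → D: 7 + 5 + 8 = 20
B → E → D: 7 + 9 = 16
The minimum is 16.

16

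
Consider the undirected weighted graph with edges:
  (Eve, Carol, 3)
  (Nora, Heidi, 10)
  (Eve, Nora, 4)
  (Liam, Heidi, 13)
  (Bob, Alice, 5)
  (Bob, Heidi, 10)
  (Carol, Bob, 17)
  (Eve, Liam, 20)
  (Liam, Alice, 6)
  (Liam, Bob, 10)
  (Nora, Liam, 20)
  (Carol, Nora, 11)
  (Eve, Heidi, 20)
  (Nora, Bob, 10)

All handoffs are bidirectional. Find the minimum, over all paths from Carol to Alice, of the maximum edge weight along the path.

10

Checking several routes:
Carol-Eve-Nora-Heidi-Bob-Alice: max(3, 4, 10, 10, 5) = 10
Carol-Eve-Nora-Bob-Alice: max(3, 4, 10, 5) = 10
Carol-Eve-Nora-Bob-Liam-Alice: max(3, 4, 10, 10, 6) = 10
Carol-Nora-Bob-Liam-Alice: max(11, 10, 10, 6) = 11
Carol-Eve-Nora-Heidi-Bob-Liam-Alice: max(3, 4, 10, 10, 10, 6) = 10
Smallest bottleneck: 10.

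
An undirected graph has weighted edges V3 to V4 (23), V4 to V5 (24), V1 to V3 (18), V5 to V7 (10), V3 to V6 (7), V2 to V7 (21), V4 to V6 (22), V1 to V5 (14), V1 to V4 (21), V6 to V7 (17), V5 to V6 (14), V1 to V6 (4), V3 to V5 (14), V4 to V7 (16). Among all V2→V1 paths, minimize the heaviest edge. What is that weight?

21

Checking several routes:
V2→V7→V5→V1: max(21, 10, 14) = 21
V2→V7→V5→V3→V1: max(21, 10, 14, 18) = 21
V2→V7→V5→V6→V3→V1: max(21, 10, 14, 7, 18) = 21
V2→V7→V4→V1: max(21, 16, 21) = 21
V2→V7→V5→V6→V1: max(21, 10, 14, 4) = 21
V2→V7→V5→V3→V6→V1: max(21, 10, 14, 7, 4) = 21
Best route has worst link 21.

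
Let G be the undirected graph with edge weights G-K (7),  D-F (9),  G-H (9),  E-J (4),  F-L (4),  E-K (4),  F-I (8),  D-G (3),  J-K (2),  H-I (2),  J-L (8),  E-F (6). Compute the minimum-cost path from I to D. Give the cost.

Some routes from I to D:
I -> F -> D: 8 + 9 = 17
I -> H -> G -> D: 2 + 9 + 3 = 14
I -> F -> E -> K -> G -> D: 8 + 6 + 4 + 7 + 3 = 28
I -> F -> E -> J -> K -> G -> D: 8 + 6 + 4 + 2 + 7 + 3 = 30
Shortest: 14.

14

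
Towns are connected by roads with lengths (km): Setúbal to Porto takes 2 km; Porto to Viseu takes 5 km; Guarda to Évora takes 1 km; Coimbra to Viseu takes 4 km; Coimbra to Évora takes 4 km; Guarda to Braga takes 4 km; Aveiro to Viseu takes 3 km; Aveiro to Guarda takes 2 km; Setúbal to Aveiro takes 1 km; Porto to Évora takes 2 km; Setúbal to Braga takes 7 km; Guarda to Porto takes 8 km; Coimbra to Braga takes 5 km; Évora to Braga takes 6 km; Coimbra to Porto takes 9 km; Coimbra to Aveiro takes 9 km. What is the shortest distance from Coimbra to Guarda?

Comparing a few candidate routes:
Coimbra -> Viseu -> Aveiro -> Guarda: 4 + 3 + 2 = 9
Coimbra -> Aveiro -> Guarda: 9 + 2 = 11
Coimbra -> Viseu -> Porto -> Évora -> Guarda: 4 + 5 + 2 + 1 = 12
Coimbra -> Braga -> Guarda: 5 + 4 = 9
Coimbra -> Évora -> Porto -> Setúbal -> Aveiro -> Guarda: 4 + 2 + 2 + 1 + 2 = 11
Coimbra -> Évora -> Guarda: 4 + 1 = 5
Best route has total 5 km.

5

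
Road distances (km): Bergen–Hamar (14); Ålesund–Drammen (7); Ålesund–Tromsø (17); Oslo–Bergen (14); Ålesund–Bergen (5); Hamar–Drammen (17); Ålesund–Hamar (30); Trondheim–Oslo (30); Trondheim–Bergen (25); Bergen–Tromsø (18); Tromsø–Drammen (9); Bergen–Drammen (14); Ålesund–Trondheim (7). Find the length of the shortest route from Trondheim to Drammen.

14

Comparing a few candidate routes:
Trondheim→Bergen→Ålesund→Drammen: 25 + 5 + 7 = 37
Trondheim→Ålesund→Bergen→Drammen: 7 + 5 + 14 = 26
Trondheim→Ålesund→Drammen: 7 + 7 = 14
Trondheim→Ålesund→Tromsø→Drammen: 7 + 17 + 9 = 33
Shortest: 14 km.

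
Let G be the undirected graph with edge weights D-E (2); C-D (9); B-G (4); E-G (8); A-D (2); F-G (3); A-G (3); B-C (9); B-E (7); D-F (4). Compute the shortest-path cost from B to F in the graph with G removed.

Routes from B to F avoiding G:
B → C → D → F: 9 + 9 + 4 = 22
B → E → D → F: 7 + 2 + 4 = 13
Shortest: 13.

13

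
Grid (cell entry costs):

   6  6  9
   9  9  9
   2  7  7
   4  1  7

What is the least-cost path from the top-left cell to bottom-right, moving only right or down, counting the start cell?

Path (0,0)→(1,0)→(2,0)→(3,0)→(3,1)→(3,2): 6 + 9 + 2 + 4 + 1 + 7 = 29.
(Top row then right column would cost 44.)

29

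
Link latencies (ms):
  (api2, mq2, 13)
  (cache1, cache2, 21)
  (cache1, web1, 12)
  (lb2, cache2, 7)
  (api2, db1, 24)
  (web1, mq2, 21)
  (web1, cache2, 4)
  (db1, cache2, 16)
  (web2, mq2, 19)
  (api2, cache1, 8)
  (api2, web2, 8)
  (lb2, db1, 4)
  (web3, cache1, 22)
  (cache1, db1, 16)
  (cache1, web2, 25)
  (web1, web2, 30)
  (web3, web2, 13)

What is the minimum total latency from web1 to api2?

Comparing a few candidate routes:
web1→cache1→api2: 12 + 8 = 20
web1→web2→api2: 30 + 8 = 38
web1→cache2→cache1→api2: 4 + 21 + 8 = 33
web1→cache2→lb2→db1→api2: 4 + 7 + 4 + 24 = 39
web1→mq2→api2: 21 + 13 = 34
The minimum is 20 ms.

20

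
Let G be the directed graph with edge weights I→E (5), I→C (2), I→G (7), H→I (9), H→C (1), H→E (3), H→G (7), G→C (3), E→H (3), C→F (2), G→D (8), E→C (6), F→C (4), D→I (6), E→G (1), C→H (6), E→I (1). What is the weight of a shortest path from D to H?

14

Candidate routes:
D→I→E→H: 6 + 5 + 3 = 14
D→I→G→C→H: 6 + 7 + 3 + 6 = 22
D→I→E→G→C→H: 6 + 5 + 1 + 3 + 6 = 21
D→I→E→C→H: 6 + 5 + 6 + 6 = 23
D→I→C→H: 6 + 2 + 6 = 14
Best route has total 14.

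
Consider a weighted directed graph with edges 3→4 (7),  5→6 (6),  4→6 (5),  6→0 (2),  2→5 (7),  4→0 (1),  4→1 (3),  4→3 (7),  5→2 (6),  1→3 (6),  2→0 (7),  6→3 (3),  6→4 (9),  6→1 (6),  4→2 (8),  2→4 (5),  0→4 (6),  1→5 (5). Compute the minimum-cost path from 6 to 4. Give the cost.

Checking several routes:
6 -> 0 -> 4: 2 + 6 = 8
6 -> 4: 9
6 -> 1 -> 3 -> 4: 6 + 6 + 7 = 19
6 -> 3 -> 4: 3 + 7 = 10
The minimum is 8.

8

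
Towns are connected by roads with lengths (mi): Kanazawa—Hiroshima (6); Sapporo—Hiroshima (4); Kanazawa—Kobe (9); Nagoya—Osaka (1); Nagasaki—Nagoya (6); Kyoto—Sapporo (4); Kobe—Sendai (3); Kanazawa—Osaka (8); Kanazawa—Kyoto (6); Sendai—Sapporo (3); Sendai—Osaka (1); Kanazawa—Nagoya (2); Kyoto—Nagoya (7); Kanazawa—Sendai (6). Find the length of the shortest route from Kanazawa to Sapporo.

7

Checking several routes:
Kanazawa → Sendai → Sapporo: 6 + 3 = 9
Kanazawa → Nagoya → Osaka → Sendai → Sapporo: 2 + 1 + 1 + 3 = 7
Kanazawa → Hiroshima → Sapporo: 6 + 4 = 10
Kanazawa → Kyoto → Sapporo: 6 + 4 = 10
Shortest: 7 mi.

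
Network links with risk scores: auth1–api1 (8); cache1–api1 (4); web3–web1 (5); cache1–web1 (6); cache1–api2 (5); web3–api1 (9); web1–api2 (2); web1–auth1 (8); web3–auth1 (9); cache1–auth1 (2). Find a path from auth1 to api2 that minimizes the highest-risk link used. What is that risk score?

5

Comparing a few candidate routes:
auth1 → cache1 → api2: max(2, 5) = 5
auth1 → api1 → cache1 → web1 → api2: max(8, 4, 6, 2) = 8
auth1 → cache1 → web1 → api2: max(2, 6, 2) = 6
Best route has worst link 5.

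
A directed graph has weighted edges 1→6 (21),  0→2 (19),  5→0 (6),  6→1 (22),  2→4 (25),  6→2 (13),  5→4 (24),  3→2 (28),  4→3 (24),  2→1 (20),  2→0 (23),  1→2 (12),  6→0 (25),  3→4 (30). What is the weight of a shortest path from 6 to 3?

Routes from 6 to 3:
6 - 0 - 2 - 4 - 3: 25 + 19 + 25 + 24 = 93
6 - 2 - 4 - 3: 13 + 25 + 24 = 62
6 - 1 - 2 - 4 - 3: 22 + 12 + 25 + 24 = 83
Shortest: 62.

62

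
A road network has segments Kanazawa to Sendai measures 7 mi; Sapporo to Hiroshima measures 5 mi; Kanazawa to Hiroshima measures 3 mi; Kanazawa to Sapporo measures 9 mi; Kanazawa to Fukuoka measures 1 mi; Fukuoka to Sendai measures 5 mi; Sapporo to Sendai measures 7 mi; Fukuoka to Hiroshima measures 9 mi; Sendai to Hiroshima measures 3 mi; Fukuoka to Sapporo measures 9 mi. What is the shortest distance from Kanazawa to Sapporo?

Some routes from Kanazawa to Sapporo:
Kanazawa - Sapporo: 9
Kanazawa - Fukuoka - Sapporo: 1 + 9 = 10
Kanazawa - Hiroshima - Sapporo: 3 + 5 = 8
Kanazawa - Hiroshima - Sendai - Sapporo: 3 + 3 + 7 = 13
Kanazawa - Fukuoka - Sendai - Sapporo: 1 + 5 + 7 = 13
Best route has total 8 mi.

8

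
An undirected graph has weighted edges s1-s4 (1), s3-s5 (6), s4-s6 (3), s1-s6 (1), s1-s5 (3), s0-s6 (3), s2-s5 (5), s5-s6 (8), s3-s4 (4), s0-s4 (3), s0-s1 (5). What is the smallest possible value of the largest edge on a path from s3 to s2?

Some routes from s3 to s2:
s3 - s5 - s2: max(6, 5) = 6
s3 - s4 - s0 - s6 - s1 - s5 - s2: max(4, 3, 3, 1, 3, 5) = 5
s3 - s4 - s6 - s0 - s1 - s5 - s2: max(4, 3, 3, 5, 3, 5) = 5
s3 - s4 - s0 - s1 - s5 - s2: max(4, 3, 5, 3, 5) = 5
s3 - s4 - s1 - s5 - s2: max(4, 1, 3, 5) = 5
s3 - s4 - s6 - s1 - s5 - s2: max(4, 3, 1, 3, 5) = 5
The minimum achievable maximum is 5.

5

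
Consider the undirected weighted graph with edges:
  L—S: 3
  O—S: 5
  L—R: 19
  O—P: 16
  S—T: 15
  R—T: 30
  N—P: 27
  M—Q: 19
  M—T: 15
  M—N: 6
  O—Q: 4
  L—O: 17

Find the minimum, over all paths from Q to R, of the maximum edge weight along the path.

A few of the Q→R routes:
Q → M → T → S → O → L → R: max(19, 15, 15, 5, 17, 19) = 19
Q → O → L → R: max(4, 17, 19) = 19
Q → M → T → S → L → R: max(19, 15, 15, 3, 19) = 19
Q → O → S → L → R: max(4, 5, 3, 19) = 19
Best route has worst link 19.

19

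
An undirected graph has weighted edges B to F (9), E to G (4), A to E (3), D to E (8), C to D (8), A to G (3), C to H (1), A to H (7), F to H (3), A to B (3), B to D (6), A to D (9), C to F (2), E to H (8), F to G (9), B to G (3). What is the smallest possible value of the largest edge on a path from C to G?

A few of the C→G routes:
C -> H -> A -> G: max(1, 7, 3) = 7
C -> H -> A -> E -> G: max(1, 7, 3, 4) = 7
C -> F -> H -> A -> E -> G: max(2, 3, 7, 3, 4) = 7
C -> F -> H -> A -> B -> G: max(2, 3, 7, 3, 3) = 7
C -> F -> H -> A -> G: max(2, 3, 7, 3) = 7
Smallest bottleneck: 7.

7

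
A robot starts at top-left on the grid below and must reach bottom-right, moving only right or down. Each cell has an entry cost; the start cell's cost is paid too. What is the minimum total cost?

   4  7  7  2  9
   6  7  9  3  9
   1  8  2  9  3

Cheapest: r0c0 -> r1c0 -> r2c0 -> r2c1 -> r2c2 -> r2c3 -> r2c4
  4 + 6 + 1 + 8 + 2 + 9 + 3 = 33
(Top row then right column would cost 41.)

33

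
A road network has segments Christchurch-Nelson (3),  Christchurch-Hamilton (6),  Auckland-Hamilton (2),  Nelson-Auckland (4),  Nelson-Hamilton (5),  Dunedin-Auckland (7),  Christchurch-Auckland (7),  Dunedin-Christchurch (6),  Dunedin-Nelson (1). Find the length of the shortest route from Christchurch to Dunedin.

4

Comparing a few candidate routes:
Christchurch-Auckland-Nelson-Dunedin: 7 + 4 + 1 = 12
Christchurch-Nelson-Dunedin: 3 + 1 = 4
Christchurch-Dunedin: 6
Best route has total 4.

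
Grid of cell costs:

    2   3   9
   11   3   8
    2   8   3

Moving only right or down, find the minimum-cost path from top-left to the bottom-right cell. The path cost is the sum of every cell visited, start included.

19

Take [0,0] → [0,1] → [1,1] → [1,2] → [2,2] for a total of 2 + 3 + 3 + 8 + 3 = 19.
(Top row then right column would cost 25.)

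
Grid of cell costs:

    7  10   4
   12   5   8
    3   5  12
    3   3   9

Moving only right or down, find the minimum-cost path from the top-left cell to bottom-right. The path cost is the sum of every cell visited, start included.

Cheapest: [0,0] -> [1,0] -> [2,0] -> [3,0] -> [3,1] -> [3,2]
  7 + 12 + 3 + 3 + 3 + 9 = 37
(Top row then right column would cost 50.)

37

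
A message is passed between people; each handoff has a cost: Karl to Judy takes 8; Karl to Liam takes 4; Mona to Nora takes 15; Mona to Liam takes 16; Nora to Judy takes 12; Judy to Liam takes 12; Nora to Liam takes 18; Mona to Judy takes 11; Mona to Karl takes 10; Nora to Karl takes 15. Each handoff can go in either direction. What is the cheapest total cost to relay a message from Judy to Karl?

Checking several routes:
Judy-Karl: 8
Judy-Liam-Karl: 12 + 4 = 16
Judy-Nora-Karl: 12 + 15 = 27
Judy-Mona-Karl: 11 + 10 = 21
The minimum is 8.

8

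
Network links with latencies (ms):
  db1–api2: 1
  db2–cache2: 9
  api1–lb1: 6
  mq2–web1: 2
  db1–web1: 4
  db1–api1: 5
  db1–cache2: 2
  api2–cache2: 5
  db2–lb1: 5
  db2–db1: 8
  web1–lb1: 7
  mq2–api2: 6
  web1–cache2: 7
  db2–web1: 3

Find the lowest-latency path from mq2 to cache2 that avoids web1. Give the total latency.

Paths from mq2 to cache2 avoiding web1:
mq2 → api2 → cache2: 6 + 5 = 11
mq2 → api2 → db1 → db2 → cache2: 6 + 1 + 8 + 9 = 24
mq2 → api2 → db1 → api1 → lb1 → db2 → cache2: 6 + 1 + 5 + 6 + 5 + 9 = 32
mq2 → api2 → db1 → cache2: 6 + 1 + 2 = 9
Best route has total 9 ms.

9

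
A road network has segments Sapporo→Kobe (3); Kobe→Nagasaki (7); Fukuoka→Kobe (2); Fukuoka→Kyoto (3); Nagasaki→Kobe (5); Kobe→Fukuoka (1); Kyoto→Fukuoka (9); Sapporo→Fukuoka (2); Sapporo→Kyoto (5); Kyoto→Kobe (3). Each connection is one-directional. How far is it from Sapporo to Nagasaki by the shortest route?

10

Comparing a few candidate routes:
Sapporo → Kobe → Nagasaki: 3 + 7 = 10
Sapporo → Fukuoka → Kobe → Nagasaki: 2 + 2 + 7 = 11
Sapporo → Kyoto → Kobe → Nagasaki: 5 + 3 + 7 = 15
The minimum is 10.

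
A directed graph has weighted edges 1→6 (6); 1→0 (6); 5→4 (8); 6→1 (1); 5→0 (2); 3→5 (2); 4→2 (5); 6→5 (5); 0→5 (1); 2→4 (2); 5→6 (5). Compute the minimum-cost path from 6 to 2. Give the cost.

18

Candidate routes:
6-5-4-2: 5 + 8 + 5 = 18
6-1-0-5-4-2: 1 + 6 + 1 + 8 + 5 = 21
Shortest: 18.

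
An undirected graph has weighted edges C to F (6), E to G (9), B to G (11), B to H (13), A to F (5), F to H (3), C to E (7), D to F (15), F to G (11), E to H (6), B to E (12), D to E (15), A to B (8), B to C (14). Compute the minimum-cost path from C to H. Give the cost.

Some routes from C to H:
C→E→G→F→H: 7 + 9 + 11 + 3 = 30
C→B→A→F→H: 14 + 8 + 5 + 3 = 30
C→B→H: 14 + 13 = 27
C→E→B→H: 7 + 12 + 13 = 32
C→E→H: 7 + 6 = 13
C→F→H: 6 + 3 = 9
Best route has total 9.

9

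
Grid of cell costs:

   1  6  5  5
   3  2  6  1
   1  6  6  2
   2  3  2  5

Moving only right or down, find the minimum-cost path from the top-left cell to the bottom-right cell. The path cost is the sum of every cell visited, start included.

One optimal route is [0,0]→[1,0]→[2,0]→[3,0]→[3,1]→[3,2]→[3,3].
Its cost is 1 + 3 + 1 + 2 + 3 + 2 + 5 = 17.
For comparison, the top-then-right route costs 25.

17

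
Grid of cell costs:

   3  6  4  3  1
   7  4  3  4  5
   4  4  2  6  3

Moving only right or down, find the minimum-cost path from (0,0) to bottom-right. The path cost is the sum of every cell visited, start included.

Take [0,0] [0,1] [0,2] [0,3] [0,4] [1,4] [2,4] for a total of 3 + 6 + 4 + 3 + 1 + 5 + 3 = 25.

25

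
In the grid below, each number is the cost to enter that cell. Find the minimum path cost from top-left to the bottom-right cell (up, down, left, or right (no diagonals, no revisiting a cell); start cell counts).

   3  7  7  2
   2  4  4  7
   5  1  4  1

Best path: r0c0 → r1c0 → r1c1 → r2c1 → r2c2 → r2c3
Cost: 3 + 2 + 4 + 1 + 4 + 1 = 15

15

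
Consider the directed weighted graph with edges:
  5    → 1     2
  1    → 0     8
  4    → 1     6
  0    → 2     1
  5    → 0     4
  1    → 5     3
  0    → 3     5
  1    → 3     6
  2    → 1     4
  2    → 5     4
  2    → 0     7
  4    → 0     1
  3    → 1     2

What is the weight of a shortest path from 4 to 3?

6

Comparing a few candidate routes:
4 - 0 - 3: 1 + 5 = 6
4 - 0 - 2 - 1 - 3: 1 + 1 + 4 + 6 = 12
4 - 0 - 2 - 5 - 1 - 3: 1 + 1 + 4 + 2 + 6 = 14
4 - 1 - 3: 6 + 6 = 12
Shortest: 6.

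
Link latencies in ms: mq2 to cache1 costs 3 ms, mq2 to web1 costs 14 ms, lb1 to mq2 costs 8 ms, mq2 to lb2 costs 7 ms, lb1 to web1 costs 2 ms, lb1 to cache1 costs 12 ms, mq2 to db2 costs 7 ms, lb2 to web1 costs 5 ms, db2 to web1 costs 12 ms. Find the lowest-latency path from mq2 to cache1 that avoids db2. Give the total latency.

Paths from mq2 to cache1 avoiding db2:
mq2→lb2→web1→lb1→cache1: 7 + 5 + 2 + 12 = 26
mq2→web1→lb1→cache1: 14 + 2 + 12 = 28
mq2→cache1: 3
mq2→lb1→cache1: 8 + 12 = 20
Shortest: 3 ms.

3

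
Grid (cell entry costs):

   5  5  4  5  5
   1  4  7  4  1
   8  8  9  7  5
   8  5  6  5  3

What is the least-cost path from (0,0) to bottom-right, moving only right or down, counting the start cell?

Path r0c0 -> r1c0 -> r1c1 -> r1c2 -> r1c3 -> r1c4 -> r2c4 -> r3c4: 5 + 1 + 4 + 7 + 4 + 1 + 5 + 3 = 30.
(Top row then right column would cost 33.)

30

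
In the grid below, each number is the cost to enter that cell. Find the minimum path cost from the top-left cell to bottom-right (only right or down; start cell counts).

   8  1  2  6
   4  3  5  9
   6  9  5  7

Take r0c0→r0c1→r0c2→r1c2→r2c2→r2c3 for a total of 8 + 1 + 2 + 5 + 5 + 7 = 28.

28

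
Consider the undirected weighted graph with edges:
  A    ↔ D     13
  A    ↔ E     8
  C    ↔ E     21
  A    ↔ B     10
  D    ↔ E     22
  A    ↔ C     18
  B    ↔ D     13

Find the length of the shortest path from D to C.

Comparing a few candidate routes:
D-B-A-C: 13 + 10 + 18 = 41
D-A-C: 13 + 18 = 31
D-E-C: 22 + 21 = 43
D-A-E-C: 13 + 8 + 21 = 42
D-E-A-C: 22 + 8 + 18 = 48
Best route has total 31.

31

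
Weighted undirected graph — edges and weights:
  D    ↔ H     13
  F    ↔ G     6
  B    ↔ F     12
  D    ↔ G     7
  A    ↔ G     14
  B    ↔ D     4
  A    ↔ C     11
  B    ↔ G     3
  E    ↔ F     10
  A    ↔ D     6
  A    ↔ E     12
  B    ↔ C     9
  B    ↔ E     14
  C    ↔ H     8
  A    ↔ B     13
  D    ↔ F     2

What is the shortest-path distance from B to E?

14

Comparing a few candidate routes:
B→D→F→E: 4 + 2 + 10 = 16
B→D→A→E: 4 + 6 + 12 = 22
B→E: 14
B→F→E: 12 + 10 = 22
B→G→F→E: 3 + 6 + 10 = 19
Shortest: 14.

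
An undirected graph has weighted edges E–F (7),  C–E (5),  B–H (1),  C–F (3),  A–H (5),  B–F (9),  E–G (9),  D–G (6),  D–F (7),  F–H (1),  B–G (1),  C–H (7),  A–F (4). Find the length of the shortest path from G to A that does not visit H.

Routes from G to A avoiding H:
G→E→C→F→A: 9 + 5 + 3 + 4 = 21
G→B→F→A: 1 + 9 + 4 = 14
G→D→F→A: 6 + 7 + 4 = 17
G→E→F→A: 9 + 7 + 4 = 20
Best route has total 14.

14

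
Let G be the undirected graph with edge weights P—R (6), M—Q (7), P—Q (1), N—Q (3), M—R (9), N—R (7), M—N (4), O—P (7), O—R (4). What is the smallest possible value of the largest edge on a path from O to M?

Checking several routes:
O→P→R→N→M: max(7, 6, 7, 4) = 7
O→R→P→Q→N→M: max(4, 6, 1, 3, 4) = 6
O→P→Q→N→M: max(7, 1, 3, 4) = 7
O→P→R→N→Q→M: max(7, 6, 7, 3, 7) = 7
Best route has worst link 6.

6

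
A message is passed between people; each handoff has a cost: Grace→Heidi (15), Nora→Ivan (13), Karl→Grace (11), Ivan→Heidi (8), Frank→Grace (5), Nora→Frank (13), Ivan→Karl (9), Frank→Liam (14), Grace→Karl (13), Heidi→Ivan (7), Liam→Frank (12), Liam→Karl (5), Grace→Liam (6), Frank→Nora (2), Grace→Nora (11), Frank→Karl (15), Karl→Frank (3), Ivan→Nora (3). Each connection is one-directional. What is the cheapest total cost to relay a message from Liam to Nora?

A few of the Liam→Nora routes:
Liam → Frank → Nora: 12 + 2 = 14
Liam → Karl → Frank → Grace → Nora: 5 + 3 + 5 + 11 = 24
Liam → Karl → Frank → Nora: 5 + 3 + 2 = 10
The minimum is 10.

10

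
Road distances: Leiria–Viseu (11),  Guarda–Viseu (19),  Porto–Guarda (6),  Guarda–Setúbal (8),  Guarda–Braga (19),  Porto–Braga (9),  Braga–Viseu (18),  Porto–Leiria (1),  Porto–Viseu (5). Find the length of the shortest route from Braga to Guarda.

15

A few of the Braga→Guarda routes:
Braga-Guarda: 19
Braga-Viseu-Porto-Guarda: 18 + 5 + 6 = 29
Braga-Porto-Guarda: 9 + 6 = 15
The minimum is 15.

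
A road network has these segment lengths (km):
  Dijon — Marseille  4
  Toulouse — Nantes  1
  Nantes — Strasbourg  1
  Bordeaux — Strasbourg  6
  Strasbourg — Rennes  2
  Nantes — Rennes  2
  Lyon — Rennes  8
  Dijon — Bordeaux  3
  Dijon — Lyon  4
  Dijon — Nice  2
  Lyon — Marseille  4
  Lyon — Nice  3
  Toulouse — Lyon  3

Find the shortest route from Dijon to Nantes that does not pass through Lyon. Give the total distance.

Routes from Dijon to Nantes avoiding Lyon:
Dijon-Bordeaux-Strasbourg-Rennes-Nantes: 3 + 6 + 2 + 2 = 13
Dijon-Bordeaux-Strasbourg-Nantes: 3 + 6 + 1 = 10
Shortest: 10 km.

10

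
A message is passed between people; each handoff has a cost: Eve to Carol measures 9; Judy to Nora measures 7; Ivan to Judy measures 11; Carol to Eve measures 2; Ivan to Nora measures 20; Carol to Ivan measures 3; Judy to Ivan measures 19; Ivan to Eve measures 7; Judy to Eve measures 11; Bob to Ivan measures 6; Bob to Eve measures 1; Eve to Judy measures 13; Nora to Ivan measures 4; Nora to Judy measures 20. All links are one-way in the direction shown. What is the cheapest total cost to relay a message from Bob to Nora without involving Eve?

Candidate routes:
Bob -> Ivan -> Nora: 6 + 20 = 26
Bob -> Ivan -> Judy -> Nora: 6 + 11 + 7 = 24
Shortest: 24.

24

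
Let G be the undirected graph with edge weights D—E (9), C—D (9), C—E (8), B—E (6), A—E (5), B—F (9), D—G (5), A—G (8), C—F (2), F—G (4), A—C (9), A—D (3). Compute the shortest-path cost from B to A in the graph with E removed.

20

Checking several routes:
B - F - G - D - A: 9 + 4 + 5 + 3 = 21
B - F - G - A: 9 + 4 + 8 = 21
B - F - C - A: 9 + 2 + 9 = 20
B - F - C - D - A: 9 + 2 + 9 + 3 = 23
Best route has total 20.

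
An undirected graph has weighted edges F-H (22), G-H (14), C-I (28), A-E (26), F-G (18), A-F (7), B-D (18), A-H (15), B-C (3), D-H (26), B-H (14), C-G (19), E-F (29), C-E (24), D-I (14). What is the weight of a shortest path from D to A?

Checking several routes:
D -> H -> F -> A: 26 + 22 + 7 = 55
D -> B -> H -> A: 18 + 14 + 15 = 47
D -> H -> A: 26 + 15 = 41
The minimum is 41.

41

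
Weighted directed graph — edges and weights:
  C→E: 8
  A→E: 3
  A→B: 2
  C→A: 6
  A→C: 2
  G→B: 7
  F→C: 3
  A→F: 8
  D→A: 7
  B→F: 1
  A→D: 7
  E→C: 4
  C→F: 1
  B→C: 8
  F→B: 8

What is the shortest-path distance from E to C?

Candidate routes:
E→C: 4
The minimum is 4.

4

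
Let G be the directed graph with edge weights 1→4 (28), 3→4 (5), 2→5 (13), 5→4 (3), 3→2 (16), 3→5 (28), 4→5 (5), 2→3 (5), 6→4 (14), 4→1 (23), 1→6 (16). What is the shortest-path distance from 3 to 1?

Candidate routes:
3→2→5→4→1: 16 + 13 + 3 + 23 = 55
3→4→1: 5 + 23 = 28
3→5→4→1: 28 + 3 + 23 = 54
Shortest: 28.

28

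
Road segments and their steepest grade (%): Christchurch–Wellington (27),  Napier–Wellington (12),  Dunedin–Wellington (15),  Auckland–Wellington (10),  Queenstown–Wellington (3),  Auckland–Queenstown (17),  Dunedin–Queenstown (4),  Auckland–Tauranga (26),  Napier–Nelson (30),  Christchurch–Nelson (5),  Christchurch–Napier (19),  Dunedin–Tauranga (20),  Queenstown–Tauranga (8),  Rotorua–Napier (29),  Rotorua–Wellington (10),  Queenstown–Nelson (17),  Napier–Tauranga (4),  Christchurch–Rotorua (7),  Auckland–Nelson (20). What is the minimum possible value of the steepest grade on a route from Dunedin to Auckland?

Some routes from Dunedin to Auckland:
Dunedin→Wellington→Auckland: max(15, 10) = 15
Dunedin→Queenstown→Wellington→Auckland: max(4, 3, 10) = 10
Dunedin→Queenstown→Auckland: max(4, 17) = 17
Dunedin→Queenstown→Tauranga→Napier→Wellington→Auckland: max(4, 8, 4, 12, 10) = 12
Dunedin→Queenstown→Nelson→Christchurch→Rotorua→Wellington→Auckland: max(4, 17, 5, 7, 10, 10) = 17
Smallest bottleneck: 10%.

10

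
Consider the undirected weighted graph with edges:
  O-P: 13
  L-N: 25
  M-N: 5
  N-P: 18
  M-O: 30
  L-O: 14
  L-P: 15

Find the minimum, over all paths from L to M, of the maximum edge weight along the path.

18

Candidate routes:
L→N→P→O→M: max(25, 18, 13, 30) = 30
L→P→O→M: max(15, 13, 30) = 30
L→O→M: max(14, 30) = 30
L→O→P→N→M: max(14, 13, 18, 5) = 18
L→P→N→M: max(15, 18, 5) = 18
L→N→M: max(25, 5) = 25
Smallest bottleneck: 18.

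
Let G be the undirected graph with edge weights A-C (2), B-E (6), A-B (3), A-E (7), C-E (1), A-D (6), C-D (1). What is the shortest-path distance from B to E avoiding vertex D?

Paths from B to E avoiding D:
B → E: 6
B → A → C → E: 3 + 2 + 1 = 6
B → A → E: 3 + 7 = 10
Shortest: 6.

6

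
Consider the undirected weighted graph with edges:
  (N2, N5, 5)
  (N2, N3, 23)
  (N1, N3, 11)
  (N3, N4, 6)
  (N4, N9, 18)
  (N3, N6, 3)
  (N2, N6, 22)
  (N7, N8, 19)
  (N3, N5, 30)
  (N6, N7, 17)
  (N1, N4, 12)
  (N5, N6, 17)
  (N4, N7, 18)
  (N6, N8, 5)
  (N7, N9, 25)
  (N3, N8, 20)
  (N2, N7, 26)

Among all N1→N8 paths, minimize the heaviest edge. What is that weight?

11

Some routes from N1 to N8:
N1 -> N3 -> N4 -> N7 -> N6 -> N8: max(11, 6, 18, 17, 5) = 18
N1 -> N4 -> N7 -> N6 -> N8: max(12, 18, 17, 5) = 18
N1 -> N3 -> N6 -> N8: max(11, 3, 5) = 11
N1 -> N4 -> N3 -> N6 -> N8: max(12, 6, 3, 5) = 12
Smallest bottleneck: 11.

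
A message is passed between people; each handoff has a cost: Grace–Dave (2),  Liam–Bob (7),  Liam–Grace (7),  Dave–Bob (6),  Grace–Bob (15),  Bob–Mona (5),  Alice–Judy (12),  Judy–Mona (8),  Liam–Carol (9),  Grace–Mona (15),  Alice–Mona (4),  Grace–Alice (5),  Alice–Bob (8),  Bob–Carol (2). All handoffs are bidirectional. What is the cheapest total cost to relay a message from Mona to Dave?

11

Comparing a few candidate routes:
Mona -> Alice -> Grace -> Dave: 4 + 5 + 2 = 11
Mona -> Grace -> Dave: 15 + 2 = 17
Mona -> Bob -> Alice -> Grace -> Dave: 5 + 8 + 5 + 2 = 20
Mona -> Alice -> Bob -> Dave: 4 + 8 + 6 = 18
Mona -> Bob -> Dave: 5 + 6 = 11
The minimum is 11.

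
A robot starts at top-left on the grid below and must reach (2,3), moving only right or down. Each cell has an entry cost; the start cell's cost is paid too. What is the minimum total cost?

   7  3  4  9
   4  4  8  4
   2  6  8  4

30

Cheapest: [0,0] → [0,1] → [0,2] → [1,2] → [1,3] → [2,3]
  7 + 3 + 4 + 8 + 4 + 4 = 30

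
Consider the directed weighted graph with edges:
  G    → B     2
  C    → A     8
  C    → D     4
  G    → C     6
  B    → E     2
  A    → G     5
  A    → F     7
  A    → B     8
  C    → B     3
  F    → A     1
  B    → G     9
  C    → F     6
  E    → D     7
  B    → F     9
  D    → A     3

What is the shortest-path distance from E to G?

Paths from E to G:
E - D - A - B - G: 7 + 3 + 8 + 9 = 27
E - D - A - G: 7 + 3 + 5 = 15
The minimum is 15.

15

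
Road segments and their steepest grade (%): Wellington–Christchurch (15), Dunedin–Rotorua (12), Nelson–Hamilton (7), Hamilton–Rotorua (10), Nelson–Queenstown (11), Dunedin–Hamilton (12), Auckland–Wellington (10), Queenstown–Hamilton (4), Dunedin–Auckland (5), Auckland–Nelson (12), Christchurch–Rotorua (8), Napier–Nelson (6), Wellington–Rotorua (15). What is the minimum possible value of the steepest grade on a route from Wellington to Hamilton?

12

Comparing a few candidate routes:
Wellington-Auckland-Nelson-Hamilton: max(10, 12, 7) = 12
Wellington-Rotorua-Hamilton: max(15, 10) = 15
Wellington-Auckland-Nelson-Queenstown-Hamilton: max(10, 12, 11, 4) = 12
Wellington-Auckland-Dunedin-Rotorua-Hamilton: max(10, 5, 12, 10) = 12
Wellington-Auckland-Dunedin-Hamilton: max(10, 5, 12) = 12
Smallest bottleneck: 12%.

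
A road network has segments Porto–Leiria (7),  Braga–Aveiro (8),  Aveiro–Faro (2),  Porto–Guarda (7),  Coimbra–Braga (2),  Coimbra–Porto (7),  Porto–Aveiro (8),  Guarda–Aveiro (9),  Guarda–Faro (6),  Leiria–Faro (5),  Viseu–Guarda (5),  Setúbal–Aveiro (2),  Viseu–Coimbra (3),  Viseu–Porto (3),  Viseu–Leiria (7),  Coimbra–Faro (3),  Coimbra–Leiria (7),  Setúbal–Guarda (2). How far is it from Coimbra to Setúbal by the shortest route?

7

Checking several routes:
Coimbra-Viseu-Guarda-Setúbal: 3 + 5 + 2 = 10
Coimbra-Faro-Guarda-Setúbal: 3 + 6 + 2 = 11
Coimbra-Faro-Aveiro-Setúbal: 3 + 2 + 2 = 7
Coimbra-Braga-Aveiro-Setúbal: 2 + 8 + 2 = 12
Shortest: 7.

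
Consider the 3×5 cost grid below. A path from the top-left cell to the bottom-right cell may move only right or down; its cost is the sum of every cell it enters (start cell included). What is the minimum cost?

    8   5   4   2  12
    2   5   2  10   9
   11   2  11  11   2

One optimal route is r0c0 → r1c0 → r1c1 → r1c2 → r1c3 → r1c4 → r2c4.
Its cost is 8 + 2 + 5 + 2 + 10 + 9 + 2 = 38.
For comparison, the top-then-right route costs 42.

38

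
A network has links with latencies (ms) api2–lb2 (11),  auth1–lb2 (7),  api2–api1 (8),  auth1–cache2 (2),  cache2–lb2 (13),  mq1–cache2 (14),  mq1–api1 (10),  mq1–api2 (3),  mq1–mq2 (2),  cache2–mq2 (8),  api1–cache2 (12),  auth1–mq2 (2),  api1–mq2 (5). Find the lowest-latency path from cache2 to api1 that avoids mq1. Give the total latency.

A few of the cache2→api1 routes:
cache2 → lb2 → auth1 → mq2 → api1: 13 + 7 + 2 + 5 = 27
cache2 → auth1 → mq2 → api1: 2 + 2 + 5 = 9
cache2 → mq2 → api1: 8 + 5 = 13
cache2 → api1: 12
Shortest: 9 ms.

9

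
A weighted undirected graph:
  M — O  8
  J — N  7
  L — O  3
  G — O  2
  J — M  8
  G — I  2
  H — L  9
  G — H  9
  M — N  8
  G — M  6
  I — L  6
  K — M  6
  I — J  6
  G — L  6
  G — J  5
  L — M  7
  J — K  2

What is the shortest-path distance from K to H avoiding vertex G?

22

Checking several routes:
K - M - L - H: 6 + 7 + 9 = 22
K - M - O - L - H: 6 + 8 + 3 + 9 = 26
K - J - I - L - H: 2 + 6 + 6 + 9 = 23
The minimum is 22.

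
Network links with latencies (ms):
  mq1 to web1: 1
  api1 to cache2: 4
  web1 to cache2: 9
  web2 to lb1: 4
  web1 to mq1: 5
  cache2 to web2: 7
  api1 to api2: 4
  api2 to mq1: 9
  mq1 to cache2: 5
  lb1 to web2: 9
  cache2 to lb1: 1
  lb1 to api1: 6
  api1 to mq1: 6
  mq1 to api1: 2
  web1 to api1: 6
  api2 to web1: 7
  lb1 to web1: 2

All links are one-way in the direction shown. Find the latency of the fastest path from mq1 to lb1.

Checking several routes:
mq1→web1→cache2→lb1: 1 + 9 + 1 = 11
mq1→cache2→lb1: 5 + 1 = 6
mq1→web1→api1→cache2→lb1: 1 + 6 + 4 + 1 = 12
mq1→api1→cache2→lb1: 2 + 4 + 1 = 7
The minimum is 6 ms.

6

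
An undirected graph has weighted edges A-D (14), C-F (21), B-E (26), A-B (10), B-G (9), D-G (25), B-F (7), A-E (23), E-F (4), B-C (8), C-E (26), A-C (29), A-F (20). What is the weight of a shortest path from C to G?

Comparing a few candidate routes:
C-B-G: 8 + 9 = 17
C-A-B-G: 29 + 10 + 9 = 48
C-F-B-G: 21 + 7 + 9 = 37
C-E-F-B-G: 26 + 4 + 7 + 9 = 46
The minimum is 17.

17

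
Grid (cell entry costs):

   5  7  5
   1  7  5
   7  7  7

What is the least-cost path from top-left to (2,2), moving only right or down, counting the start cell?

25

Take [0,0] [1,0] [1,1] [1,2] [2,2] for a total of 5 + 1 + 7 + 5 + 7 = 25.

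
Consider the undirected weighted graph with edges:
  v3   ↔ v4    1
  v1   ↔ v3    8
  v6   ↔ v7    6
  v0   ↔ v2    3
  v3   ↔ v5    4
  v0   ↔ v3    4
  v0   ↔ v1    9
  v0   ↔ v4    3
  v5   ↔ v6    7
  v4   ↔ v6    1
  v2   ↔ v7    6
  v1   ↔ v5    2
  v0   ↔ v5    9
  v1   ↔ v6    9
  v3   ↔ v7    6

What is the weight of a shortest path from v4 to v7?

Some routes from v4 to v7:
v4 -> v0 -> v2 -> v7: 3 + 3 + 6 = 12
v4 -> v6 -> v7: 1 + 6 = 7
v4 -> v0 -> v3 -> v7: 3 + 4 + 6 = 13
v4 -> v3 -> v0 -> v2 -> v7: 1 + 4 + 3 + 6 = 14
v4 -> v3 -> v7: 1 + 6 = 7
The minimum is 7.

7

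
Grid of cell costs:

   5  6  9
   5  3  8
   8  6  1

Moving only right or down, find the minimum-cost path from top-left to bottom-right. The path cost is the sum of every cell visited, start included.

20

Cheapest: [0,0] → [1,0] → [1,1] → [2,1] → [2,2]
  5 + 5 + 3 + 6 + 1 = 20
For comparison, the top-then-right route costs 29.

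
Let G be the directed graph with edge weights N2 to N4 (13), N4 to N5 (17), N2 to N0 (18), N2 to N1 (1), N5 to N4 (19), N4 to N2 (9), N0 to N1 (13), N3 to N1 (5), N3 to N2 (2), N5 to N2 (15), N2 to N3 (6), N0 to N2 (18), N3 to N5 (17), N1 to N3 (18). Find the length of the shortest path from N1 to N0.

38

Candidate routes:
N1 → N3 → N2 → N0: 18 + 2 + 18 = 38
N1 → N3 → N5 → N4 → N2 → N0: 18 + 17 + 19 + 9 + 18 = 81
N1 → N3 → N5 → N2 → N0: 18 + 17 + 15 + 18 = 68
Shortest: 38.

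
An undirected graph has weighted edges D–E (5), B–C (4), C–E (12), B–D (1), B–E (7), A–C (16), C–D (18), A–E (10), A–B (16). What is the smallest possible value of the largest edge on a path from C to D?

4

Some routes from C to D:
C-B-E-D: max(4, 7, 5) = 7
C-B-D: max(4, 1) = 4
C-E-B-D: max(12, 7, 1) = 12
Smallest bottleneck: 4.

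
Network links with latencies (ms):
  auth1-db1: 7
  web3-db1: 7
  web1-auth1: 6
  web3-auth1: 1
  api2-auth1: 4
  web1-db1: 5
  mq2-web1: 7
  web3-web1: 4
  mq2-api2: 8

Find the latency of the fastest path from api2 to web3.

5

A few of the api2→web3 routes:
api2 -> auth1 -> web3: 4 + 1 = 5
api2 -> mq2 -> web1 -> web3: 8 + 7 + 4 = 19
api2 -> auth1 -> web1 -> web3: 4 + 6 + 4 = 14
api2 -> auth1 -> db1 -> web3: 4 + 7 + 7 = 18
Best route has total 5 ms.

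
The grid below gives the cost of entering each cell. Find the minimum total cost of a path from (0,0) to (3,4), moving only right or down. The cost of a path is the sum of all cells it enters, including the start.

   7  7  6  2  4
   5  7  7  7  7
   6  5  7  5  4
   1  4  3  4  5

35

Best path: (0,0)→(1,0)→(2,0)→(3,0)→(3,1)→(3,2)→(3,3)→(3,4)
Cost: 7 + 5 + 6 + 1 + 4 + 3 + 4 + 5 = 35
For comparison, the top-then-right route costs 42.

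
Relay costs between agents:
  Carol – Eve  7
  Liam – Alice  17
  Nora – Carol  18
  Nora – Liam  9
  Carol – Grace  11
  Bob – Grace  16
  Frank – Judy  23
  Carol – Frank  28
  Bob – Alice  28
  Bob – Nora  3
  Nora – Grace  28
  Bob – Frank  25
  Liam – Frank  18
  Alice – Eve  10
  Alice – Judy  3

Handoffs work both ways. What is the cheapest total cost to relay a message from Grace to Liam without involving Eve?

28

A few of the Grace→Liam routes:
Grace -> Nora -> Liam: 28 + 9 = 37
Grace -> Bob -> Nora -> Liam: 16 + 3 + 9 = 28
Grace -> Carol -> Nora -> Liam: 11 + 18 + 9 = 38
Shortest: 28.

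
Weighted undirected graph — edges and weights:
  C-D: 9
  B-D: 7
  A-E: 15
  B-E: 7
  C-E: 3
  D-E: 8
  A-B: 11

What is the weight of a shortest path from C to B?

10

Checking several routes:
C → D → B: 9 + 7 = 16
C → E → B: 3 + 7 = 10
C → D → E → B: 9 + 8 + 7 = 24
C → E → A → B: 3 + 15 + 11 = 29
C → E → D → B: 3 + 8 + 7 = 18
Shortest: 10.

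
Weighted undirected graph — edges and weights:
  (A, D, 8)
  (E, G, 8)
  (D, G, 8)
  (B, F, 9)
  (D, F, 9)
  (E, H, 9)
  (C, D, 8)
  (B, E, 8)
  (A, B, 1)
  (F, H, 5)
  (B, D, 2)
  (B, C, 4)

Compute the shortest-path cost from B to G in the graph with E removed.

10

Candidate routes:
B → A → D → G: 1 + 8 + 8 = 17
B → D → G: 2 + 8 = 10
B → F → D → G: 9 + 9 + 8 = 26
B → C → D → G: 4 + 8 + 8 = 20
The minimum is 10.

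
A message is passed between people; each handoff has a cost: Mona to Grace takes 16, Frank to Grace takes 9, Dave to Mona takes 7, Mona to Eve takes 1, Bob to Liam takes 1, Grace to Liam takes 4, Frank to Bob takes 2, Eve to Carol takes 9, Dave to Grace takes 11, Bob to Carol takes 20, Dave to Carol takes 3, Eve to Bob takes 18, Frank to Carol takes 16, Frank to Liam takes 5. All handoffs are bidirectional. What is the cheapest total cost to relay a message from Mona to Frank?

21

Comparing a few candidate routes:
Mona -> Grace -> Liam -> Frank: 16 + 4 + 5 = 25
Mona -> Grace -> Frank: 16 + 9 = 25
Mona -> Eve -> Bob -> Liam -> Frank: 1 + 18 + 1 + 5 = 25
Mona -> Grace -> Liam -> Bob -> Frank: 16 + 4 + 1 + 2 = 23
Mona -> Eve -> Bob -> Frank: 1 + 18 + 2 = 21
Mona -> Dave -> Grace -> Liam -> Bob -> Frank: 7 + 11 + 4 + 1 + 2 = 25
Shortest: 21.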